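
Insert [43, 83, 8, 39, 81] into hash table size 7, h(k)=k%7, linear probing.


Insert 43: h=1 -> slot 1
Insert 83: h=6 -> slot 6
Insert 8: h=1, 1 probes -> slot 2
Insert 39: h=4 -> slot 4
Insert 81: h=4, 1 probes -> slot 5

Table: [None, 43, 8, None, 39, 81, 83]


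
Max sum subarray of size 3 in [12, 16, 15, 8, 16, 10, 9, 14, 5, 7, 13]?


[0:3]: 43
[1:4]: 39
[2:5]: 39
[3:6]: 34
[4:7]: 35
[5:8]: 33
[6:9]: 28
[7:10]: 26
[8:11]: 25

Max: 43 at [0:3]


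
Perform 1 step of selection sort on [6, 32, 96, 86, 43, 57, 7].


Initial: [6, 32, 96, 86, 43, 57, 7]
Step 1: min=6 at 0
  Swap: [6, 32, 96, 86, 43, 57, 7]

After 1 step: [6, 32, 96, 86, 43, 57, 7]


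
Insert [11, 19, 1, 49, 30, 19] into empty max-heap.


Insert 11: [11]
Insert 19: [19, 11]
Insert 1: [19, 11, 1]
Insert 49: [49, 19, 1, 11]
Insert 30: [49, 30, 1, 11, 19]
Insert 19: [49, 30, 19, 11, 19, 1]

Final heap: [49, 30, 19, 11, 19, 1]


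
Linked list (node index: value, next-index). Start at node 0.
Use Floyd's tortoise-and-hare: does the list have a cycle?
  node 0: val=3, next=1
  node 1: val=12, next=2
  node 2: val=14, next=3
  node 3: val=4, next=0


Floyd's tortoise (slow, +1) and hare (fast, +2):
  init: slow=0, fast=0
  step 1: slow=1, fast=2
  step 2: slow=2, fast=0
  step 3: slow=3, fast=2
  step 4: slow=0, fast=0
  slow == fast at node 0: cycle detected

Cycle: yes


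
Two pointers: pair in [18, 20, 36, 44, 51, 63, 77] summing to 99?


lo=0(18)+hi=6(77)=95
lo=1(20)+hi=6(77)=97
lo=2(36)+hi=6(77)=113
lo=2(36)+hi=5(63)=99

Yes: 36+63=99


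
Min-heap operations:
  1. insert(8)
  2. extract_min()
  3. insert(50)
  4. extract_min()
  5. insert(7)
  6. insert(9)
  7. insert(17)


insert(8) -> [8]
extract_min()->8, []
insert(50) -> [50]
extract_min()->50, []
insert(7) -> [7]
insert(9) -> [7, 9]
insert(17) -> [7, 9, 17]

Final heap: [7, 9, 17]


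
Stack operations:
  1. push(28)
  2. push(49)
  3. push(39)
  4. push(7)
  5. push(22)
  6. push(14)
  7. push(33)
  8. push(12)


push(28) -> [28]
push(49) -> [28, 49]
push(39) -> [28, 49, 39]
push(7) -> [28, 49, 39, 7]
push(22) -> [28, 49, 39, 7, 22]
push(14) -> [28, 49, 39, 7, 22, 14]
push(33) -> [28, 49, 39, 7, 22, 14, 33]
push(12) -> [28, 49, 39, 7, 22, 14, 33, 12]

Final stack: [28, 49, 39, 7, 22, 14, 33, 12]


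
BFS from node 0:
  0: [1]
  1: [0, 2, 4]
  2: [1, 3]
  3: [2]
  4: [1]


Visit 0, enqueue [1]
Visit 1, enqueue [2, 4]
Visit 2, enqueue [3]
Visit 4, enqueue []
Visit 3, enqueue []

BFS order: [0, 1, 2, 4, 3]


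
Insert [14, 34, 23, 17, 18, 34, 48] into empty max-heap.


Insert 14: [14]
Insert 34: [34, 14]
Insert 23: [34, 14, 23]
Insert 17: [34, 17, 23, 14]
Insert 18: [34, 18, 23, 14, 17]
Insert 34: [34, 18, 34, 14, 17, 23]
Insert 48: [48, 18, 34, 14, 17, 23, 34]

Final heap: [48, 18, 34, 14, 17, 23, 34]


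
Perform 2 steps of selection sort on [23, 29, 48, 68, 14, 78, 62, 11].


Initial: [23, 29, 48, 68, 14, 78, 62, 11]
Step 1: min=11 at 7
  Swap: [11, 29, 48, 68, 14, 78, 62, 23]
Step 2: min=14 at 4
  Swap: [11, 14, 48, 68, 29, 78, 62, 23]

After 2 steps: [11, 14, 48, 68, 29, 78, 62, 23]


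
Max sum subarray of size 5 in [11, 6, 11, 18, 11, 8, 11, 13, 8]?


[0:5]: 57
[1:6]: 54
[2:7]: 59
[3:8]: 61
[4:9]: 51

Max: 61 at [3:8]


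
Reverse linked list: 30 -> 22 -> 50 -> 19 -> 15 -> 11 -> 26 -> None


Step 1: curr=30, set curr.next=prev(None) | reversed so far: 30
Step 2: curr=22, set curr.next=prev(30) | reversed so far: 22 -> 30
Step 3: curr=50, set curr.next=prev(22) | reversed so far: 50 -> 22 -> 30
Step 4: curr=19, set curr.next=prev(50) | reversed so far: 19 -> 50 -> 22 -> 30
Step 5: curr=15, set curr.next=prev(19) | reversed so far: 15 -> 19 -> 50 -> 22 -> 30
Step 6: curr=11, set curr.next=prev(15) | reversed so far: 11 -> 15 -> 19 -> 50 -> 22 -> 30
Step 7: curr=26, set curr.next=prev(11) | reversed so far: 26 -> 11 -> 15 -> 19 -> 50 -> 22 -> 30

26 -> 11 -> 15 -> 19 -> 50 -> 22 -> 30 -> None


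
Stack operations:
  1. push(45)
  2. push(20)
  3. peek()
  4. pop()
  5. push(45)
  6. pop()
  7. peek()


push(45) -> [45]
push(20) -> [45, 20]
peek()->20
pop()->20, [45]
push(45) -> [45, 45]
pop()->45, [45]
peek()->45

Final stack: [45]


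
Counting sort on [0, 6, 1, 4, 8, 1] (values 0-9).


Input: [0, 6, 1, 4, 8, 1]
Counts: [1, 2, 0, 0, 1, 0, 1, 0, 1, 0]

Sorted: [0, 1, 1, 4, 6, 8]


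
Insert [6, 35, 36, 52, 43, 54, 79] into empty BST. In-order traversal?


Insert 6: root
Insert 35: R from 6
Insert 36: R from 6 -> R from 35
Insert 52: R from 6 -> R from 35 -> R from 36
Insert 43: R from 6 -> R from 35 -> R from 36 -> L from 52
Insert 54: R from 6 -> R from 35 -> R from 36 -> R from 52
Insert 79: R from 6 -> R from 35 -> R from 36 -> R from 52 -> R from 54

In-order: [6, 35, 36, 43, 52, 54, 79]


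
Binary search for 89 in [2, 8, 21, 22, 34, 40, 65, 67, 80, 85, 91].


Step 1: lo=0, hi=10, mid=5, val=40
Step 2: lo=6, hi=10, mid=8, val=80
Step 3: lo=9, hi=10, mid=9, val=85
Step 4: lo=10, hi=10, mid=10, val=91

Not found


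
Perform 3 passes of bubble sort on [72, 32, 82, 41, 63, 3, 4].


Initial: [72, 32, 82, 41, 63, 3, 4]
Pass 1: [32, 72, 41, 63, 3, 4, 82] (5 swaps)
Pass 2: [32, 41, 63, 3, 4, 72, 82] (4 swaps)
Pass 3: [32, 41, 3, 4, 63, 72, 82] (2 swaps)

After 3 passes: [32, 41, 3, 4, 63, 72, 82]


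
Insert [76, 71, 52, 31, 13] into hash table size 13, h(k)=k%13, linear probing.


Insert 76: h=11 -> slot 11
Insert 71: h=6 -> slot 6
Insert 52: h=0 -> slot 0
Insert 31: h=5 -> slot 5
Insert 13: h=0, 1 probes -> slot 1

Table: [52, 13, None, None, None, 31, 71, None, None, None, None, 76, None]


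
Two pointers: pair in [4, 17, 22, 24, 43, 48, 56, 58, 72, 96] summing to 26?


lo=0(4)+hi=9(96)=100
lo=0(4)+hi=8(72)=76
lo=0(4)+hi=7(58)=62
lo=0(4)+hi=6(56)=60
lo=0(4)+hi=5(48)=52
lo=0(4)+hi=4(43)=47
lo=0(4)+hi=3(24)=28
lo=0(4)+hi=2(22)=26

Yes: 4+22=26


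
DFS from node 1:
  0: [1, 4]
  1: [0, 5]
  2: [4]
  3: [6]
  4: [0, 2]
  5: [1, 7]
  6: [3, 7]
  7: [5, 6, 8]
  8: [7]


Visit 1, push [5, 0]
Visit 0, push [4]
Visit 4, push [2]
Visit 2, push []
Visit 5, push [7]
Visit 7, push [8, 6]
Visit 6, push [3]
Visit 3, push []
Visit 8, push []

DFS order: [1, 0, 4, 2, 5, 7, 6, 3, 8]


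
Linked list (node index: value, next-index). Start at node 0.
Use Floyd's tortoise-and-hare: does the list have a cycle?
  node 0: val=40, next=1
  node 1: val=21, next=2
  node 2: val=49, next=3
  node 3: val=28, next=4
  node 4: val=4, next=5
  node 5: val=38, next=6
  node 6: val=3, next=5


Floyd's tortoise (slow, +1) and hare (fast, +2):
  init: slow=0, fast=0
  step 1: slow=1, fast=2
  step 2: slow=2, fast=4
  step 3: slow=3, fast=6
  step 4: slow=4, fast=6
  step 5: slow=5, fast=6
  step 6: slow=6, fast=6
  slow == fast at node 6: cycle detected

Cycle: yes


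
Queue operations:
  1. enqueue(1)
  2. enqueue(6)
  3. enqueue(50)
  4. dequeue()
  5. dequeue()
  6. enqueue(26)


enqueue(1) -> [1]
enqueue(6) -> [1, 6]
enqueue(50) -> [1, 6, 50]
dequeue()->1, [6, 50]
dequeue()->6, [50]
enqueue(26) -> [50, 26]

Final queue: [50, 26]


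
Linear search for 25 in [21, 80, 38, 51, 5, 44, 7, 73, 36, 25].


i=0: 21!=25
i=1: 80!=25
i=2: 38!=25
i=3: 51!=25
i=4: 5!=25
i=5: 44!=25
i=6: 7!=25
i=7: 73!=25
i=8: 36!=25
i=9: 25==25 found!

Found at 9, 10 comps


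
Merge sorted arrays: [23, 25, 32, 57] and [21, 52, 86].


Take 21 from B
Take 23 from A
Take 25 from A
Take 32 from A
Take 52 from B
Take 57 from A

Merged: [21, 23, 25, 32, 52, 57, 86]


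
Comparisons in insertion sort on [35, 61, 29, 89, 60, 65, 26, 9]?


Algorithm: insertion sort
Input: [35, 61, 29, 89, 60, 65, 26, 9]
Sorted: [9, 26, 29, 35, 60, 61, 65, 89]

22


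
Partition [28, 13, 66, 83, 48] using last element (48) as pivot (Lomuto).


Pivot: 48
  28 <= 48: advance i (no swap)
  13 <= 48: advance i (no swap)
Place pivot at 2: [28, 13, 48, 83, 66]

Partitioned: [28, 13, 48, 83, 66]


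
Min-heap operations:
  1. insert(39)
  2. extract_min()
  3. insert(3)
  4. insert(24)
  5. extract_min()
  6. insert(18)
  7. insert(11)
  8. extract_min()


insert(39) -> [39]
extract_min()->39, []
insert(3) -> [3]
insert(24) -> [3, 24]
extract_min()->3, [24]
insert(18) -> [18, 24]
insert(11) -> [11, 24, 18]
extract_min()->11, [18, 24]

Final heap: [18, 24]


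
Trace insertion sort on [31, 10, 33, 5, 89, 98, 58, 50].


Initial: [31, 10, 33, 5, 89, 98, 58, 50]
Insert 10: [10, 31, 33, 5, 89, 98, 58, 50]
Insert 33: [10, 31, 33, 5, 89, 98, 58, 50]
Insert 5: [5, 10, 31, 33, 89, 98, 58, 50]
Insert 89: [5, 10, 31, 33, 89, 98, 58, 50]
Insert 98: [5, 10, 31, 33, 89, 98, 58, 50]
Insert 58: [5, 10, 31, 33, 58, 89, 98, 50]
Insert 50: [5, 10, 31, 33, 50, 58, 89, 98]

Sorted: [5, 10, 31, 33, 50, 58, 89, 98]


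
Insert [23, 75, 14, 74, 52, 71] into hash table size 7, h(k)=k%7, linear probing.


Insert 23: h=2 -> slot 2
Insert 75: h=5 -> slot 5
Insert 14: h=0 -> slot 0
Insert 74: h=4 -> slot 4
Insert 52: h=3 -> slot 3
Insert 71: h=1 -> slot 1

Table: [14, 71, 23, 52, 74, 75, None]


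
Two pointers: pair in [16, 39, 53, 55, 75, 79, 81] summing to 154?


lo=0(16)+hi=6(81)=97
lo=1(39)+hi=6(81)=120
lo=2(53)+hi=6(81)=134
lo=3(55)+hi=6(81)=136
lo=4(75)+hi=6(81)=156
lo=4(75)+hi=5(79)=154

Yes: 75+79=154


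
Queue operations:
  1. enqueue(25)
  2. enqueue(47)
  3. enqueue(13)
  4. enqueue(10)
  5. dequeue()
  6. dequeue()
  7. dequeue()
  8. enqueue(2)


enqueue(25) -> [25]
enqueue(47) -> [25, 47]
enqueue(13) -> [25, 47, 13]
enqueue(10) -> [25, 47, 13, 10]
dequeue()->25, [47, 13, 10]
dequeue()->47, [13, 10]
dequeue()->13, [10]
enqueue(2) -> [10, 2]

Final queue: [10, 2]


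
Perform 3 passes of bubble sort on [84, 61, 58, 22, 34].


Initial: [84, 61, 58, 22, 34]
Pass 1: [61, 58, 22, 34, 84] (4 swaps)
Pass 2: [58, 22, 34, 61, 84] (3 swaps)
Pass 3: [22, 34, 58, 61, 84] (2 swaps)

After 3 passes: [22, 34, 58, 61, 84]


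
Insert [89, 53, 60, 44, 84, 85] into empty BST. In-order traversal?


Insert 89: root
Insert 53: L from 89
Insert 60: L from 89 -> R from 53
Insert 44: L from 89 -> L from 53
Insert 84: L from 89 -> R from 53 -> R from 60
Insert 85: L from 89 -> R from 53 -> R from 60 -> R from 84

In-order: [44, 53, 60, 84, 85, 89]


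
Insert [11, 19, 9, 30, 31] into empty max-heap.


Insert 11: [11]
Insert 19: [19, 11]
Insert 9: [19, 11, 9]
Insert 30: [30, 19, 9, 11]
Insert 31: [31, 30, 9, 11, 19]

Final heap: [31, 30, 9, 11, 19]


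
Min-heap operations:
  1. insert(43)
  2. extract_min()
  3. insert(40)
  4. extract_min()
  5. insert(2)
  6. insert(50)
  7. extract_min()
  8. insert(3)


insert(43) -> [43]
extract_min()->43, []
insert(40) -> [40]
extract_min()->40, []
insert(2) -> [2]
insert(50) -> [2, 50]
extract_min()->2, [50]
insert(3) -> [3, 50]

Final heap: [3, 50]


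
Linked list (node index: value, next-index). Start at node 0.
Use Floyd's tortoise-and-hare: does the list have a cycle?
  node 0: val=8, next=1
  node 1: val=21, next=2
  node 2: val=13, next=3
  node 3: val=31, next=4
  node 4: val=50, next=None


Floyd's tortoise (slow, +1) and hare (fast, +2):
  init: slow=0, fast=0
  step 1: slow=1, fast=2
  step 2: slow=2, fast=4
  step 3: fast -> None, no cycle

Cycle: no


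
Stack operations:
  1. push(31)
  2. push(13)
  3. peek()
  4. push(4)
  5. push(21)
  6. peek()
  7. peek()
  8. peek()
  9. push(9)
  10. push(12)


push(31) -> [31]
push(13) -> [31, 13]
peek()->13
push(4) -> [31, 13, 4]
push(21) -> [31, 13, 4, 21]
peek()->21
peek()->21
peek()->21
push(9) -> [31, 13, 4, 21, 9]
push(12) -> [31, 13, 4, 21, 9, 12]

Final stack: [31, 13, 4, 21, 9, 12]


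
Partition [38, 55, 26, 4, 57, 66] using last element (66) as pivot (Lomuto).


Pivot: 66
  38 <= 66: advance i (no swap)
  55 <= 66: advance i (no swap)
  26 <= 66: advance i (no swap)
  4 <= 66: advance i (no swap)
  57 <= 66: advance i (no swap)
Place pivot at 5: [38, 55, 26, 4, 57, 66]

Partitioned: [38, 55, 26, 4, 57, 66]


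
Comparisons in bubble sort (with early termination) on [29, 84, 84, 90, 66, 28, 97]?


Algorithm: bubble sort (with early termination)
Input: [29, 84, 84, 90, 66, 28, 97]
Sorted: [28, 29, 66, 84, 84, 90, 97]

21


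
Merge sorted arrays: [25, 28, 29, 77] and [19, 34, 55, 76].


Take 19 from B
Take 25 from A
Take 28 from A
Take 29 from A
Take 34 from B
Take 55 from B
Take 76 from B

Merged: [19, 25, 28, 29, 34, 55, 76, 77]


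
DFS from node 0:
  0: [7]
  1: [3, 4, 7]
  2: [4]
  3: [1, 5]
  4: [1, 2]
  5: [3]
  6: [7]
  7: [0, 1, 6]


Visit 0, push [7]
Visit 7, push [6, 1]
Visit 1, push [4, 3]
Visit 3, push [5]
Visit 5, push []
Visit 4, push [2]
Visit 2, push []
Visit 6, push []

DFS order: [0, 7, 1, 3, 5, 4, 2, 6]


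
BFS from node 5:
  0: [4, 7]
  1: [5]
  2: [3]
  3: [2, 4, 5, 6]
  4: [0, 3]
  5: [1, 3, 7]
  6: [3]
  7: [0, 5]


Visit 5, enqueue [1, 3, 7]
Visit 1, enqueue []
Visit 3, enqueue [2, 4, 6]
Visit 7, enqueue [0]
Visit 2, enqueue []
Visit 4, enqueue []
Visit 6, enqueue []
Visit 0, enqueue []

BFS order: [5, 1, 3, 7, 2, 4, 6, 0]


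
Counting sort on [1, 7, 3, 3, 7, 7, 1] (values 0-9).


Input: [1, 7, 3, 3, 7, 7, 1]
Counts: [0, 2, 0, 2, 0, 0, 0, 3, 0, 0]

Sorted: [1, 1, 3, 3, 7, 7, 7]


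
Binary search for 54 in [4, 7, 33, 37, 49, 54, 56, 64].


Step 1: lo=0, hi=7, mid=3, val=37
Step 2: lo=4, hi=7, mid=5, val=54

Found at index 5


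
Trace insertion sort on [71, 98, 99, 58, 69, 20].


Initial: [71, 98, 99, 58, 69, 20]
Insert 98: [71, 98, 99, 58, 69, 20]
Insert 99: [71, 98, 99, 58, 69, 20]
Insert 58: [58, 71, 98, 99, 69, 20]
Insert 69: [58, 69, 71, 98, 99, 20]
Insert 20: [20, 58, 69, 71, 98, 99]

Sorted: [20, 58, 69, 71, 98, 99]


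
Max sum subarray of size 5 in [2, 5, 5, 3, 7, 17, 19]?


[0:5]: 22
[1:6]: 37
[2:7]: 51

Max: 51 at [2:7]


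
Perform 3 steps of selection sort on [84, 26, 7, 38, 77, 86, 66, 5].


Initial: [84, 26, 7, 38, 77, 86, 66, 5]
Step 1: min=5 at 7
  Swap: [5, 26, 7, 38, 77, 86, 66, 84]
Step 2: min=7 at 2
  Swap: [5, 7, 26, 38, 77, 86, 66, 84]
Step 3: min=26 at 2
  Swap: [5, 7, 26, 38, 77, 86, 66, 84]

After 3 steps: [5, 7, 26, 38, 77, 86, 66, 84]


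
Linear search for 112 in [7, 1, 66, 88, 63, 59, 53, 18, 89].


i=0: 7!=112
i=1: 1!=112
i=2: 66!=112
i=3: 88!=112
i=4: 63!=112
i=5: 59!=112
i=6: 53!=112
i=7: 18!=112
i=8: 89!=112

Not found, 9 comps


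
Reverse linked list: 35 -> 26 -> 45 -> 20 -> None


Step 1: curr=35, set curr.next=prev(None) | reversed so far: 35
Step 2: curr=26, set curr.next=prev(35) | reversed so far: 26 -> 35
Step 3: curr=45, set curr.next=prev(26) | reversed so far: 45 -> 26 -> 35
Step 4: curr=20, set curr.next=prev(45) | reversed so far: 20 -> 45 -> 26 -> 35

20 -> 45 -> 26 -> 35 -> None


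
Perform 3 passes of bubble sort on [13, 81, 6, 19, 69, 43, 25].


Initial: [13, 81, 6, 19, 69, 43, 25]
Pass 1: [13, 6, 19, 69, 43, 25, 81] (5 swaps)
Pass 2: [6, 13, 19, 43, 25, 69, 81] (3 swaps)
Pass 3: [6, 13, 19, 25, 43, 69, 81] (1 swaps)

After 3 passes: [6, 13, 19, 25, 43, 69, 81]


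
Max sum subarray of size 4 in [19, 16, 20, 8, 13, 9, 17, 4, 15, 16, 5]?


[0:4]: 63
[1:5]: 57
[2:6]: 50
[3:7]: 47
[4:8]: 43
[5:9]: 45
[6:10]: 52
[7:11]: 40

Max: 63 at [0:4]


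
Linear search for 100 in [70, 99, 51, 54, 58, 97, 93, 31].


i=0: 70!=100
i=1: 99!=100
i=2: 51!=100
i=3: 54!=100
i=4: 58!=100
i=5: 97!=100
i=6: 93!=100
i=7: 31!=100

Not found, 8 comps


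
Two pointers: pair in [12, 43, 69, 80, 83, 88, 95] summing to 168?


lo=0(12)+hi=6(95)=107
lo=1(43)+hi=6(95)=138
lo=2(69)+hi=6(95)=164
lo=3(80)+hi=6(95)=175
lo=3(80)+hi=5(88)=168

Yes: 80+88=168


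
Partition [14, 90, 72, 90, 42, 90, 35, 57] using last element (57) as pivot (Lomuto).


Pivot: 57
  14 <= 57: advance i (no swap)
  42 <= 57: swap -> [14, 42, 72, 90, 90, 90, 35, 57]
  35 <= 57: swap -> [14, 42, 35, 90, 90, 90, 72, 57]
Place pivot at 3: [14, 42, 35, 57, 90, 90, 72, 90]

Partitioned: [14, 42, 35, 57, 90, 90, 72, 90]


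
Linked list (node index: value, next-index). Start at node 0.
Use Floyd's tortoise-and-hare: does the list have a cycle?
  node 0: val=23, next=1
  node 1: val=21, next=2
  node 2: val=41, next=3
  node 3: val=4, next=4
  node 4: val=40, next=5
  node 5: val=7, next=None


Floyd's tortoise (slow, +1) and hare (fast, +2):
  init: slow=0, fast=0
  step 1: slow=1, fast=2
  step 2: slow=2, fast=4
  step 3: fast 4->5->None, no cycle

Cycle: no


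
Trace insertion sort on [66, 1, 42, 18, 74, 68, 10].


Initial: [66, 1, 42, 18, 74, 68, 10]
Insert 1: [1, 66, 42, 18, 74, 68, 10]
Insert 42: [1, 42, 66, 18, 74, 68, 10]
Insert 18: [1, 18, 42, 66, 74, 68, 10]
Insert 74: [1, 18, 42, 66, 74, 68, 10]
Insert 68: [1, 18, 42, 66, 68, 74, 10]
Insert 10: [1, 10, 18, 42, 66, 68, 74]

Sorted: [1, 10, 18, 42, 66, 68, 74]


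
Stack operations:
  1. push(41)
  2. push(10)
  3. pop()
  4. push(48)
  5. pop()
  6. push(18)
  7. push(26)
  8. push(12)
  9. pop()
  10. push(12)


push(41) -> [41]
push(10) -> [41, 10]
pop()->10, [41]
push(48) -> [41, 48]
pop()->48, [41]
push(18) -> [41, 18]
push(26) -> [41, 18, 26]
push(12) -> [41, 18, 26, 12]
pop()->12, [41, 18, 26]
push(12) -> [41, 18, 26, 12]

Final stack: [41, 18, 26, 12]


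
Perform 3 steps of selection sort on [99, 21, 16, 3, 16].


Initial: [99, 21, 16, 3, 16]
Step 1: min=3 at 3
  Swap: [3, 21, 16, 99, 16]
Step 2: min=16 at 2
  Swap: [3, 16, 21, 99, 16]
Step 3: min=16 at 4
  Swap: [3, 16, 16, 99, 21]

After 3 steps: [3, 16, 16, 99, 21]


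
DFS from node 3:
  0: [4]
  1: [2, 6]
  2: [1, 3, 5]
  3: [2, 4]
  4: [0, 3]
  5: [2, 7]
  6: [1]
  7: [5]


Visit 3, push [4, 2]
Visit 2, push [5, 1]
Visit 1, push [6]
Visit 6, push []
Visit 5, push [7]
Visit 7, push []
Visit 4, push [0]
Visit 0, push []

DFS order: [3, 2, 1, 6, 5, 7, 4, 0]


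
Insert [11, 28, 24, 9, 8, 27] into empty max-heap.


Insert 11: [11]
Insert 28: [28, 11]
Insert 24: [28, 11, 24]
Insert 9: [28, 11, 24, 9]
Insert 8: [28, 11, 24, 9, 8]
Insert 27: [28, 11, 27, 9, 8, 24]

Final heap: [28, 11, 27, 9, 8, 24]


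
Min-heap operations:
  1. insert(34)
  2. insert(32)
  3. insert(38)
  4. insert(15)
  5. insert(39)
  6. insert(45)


insert(34) -> [34]
insert(32) -> [32, 34]
insert(38) -> [32, 34, 38]
insert(15) -> [15, 32, 38, 34]
insert(39) -> [15, 32, 38, 34, 39]
insert(45) -> [15, 32, 38, 34, 39, 45]

Final heap: [15, 32, 38, 34, 39, 45]


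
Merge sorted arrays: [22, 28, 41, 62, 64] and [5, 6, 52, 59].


Take 5 from B
Take 6 from B
Take 22 from A
Take 28 from A
Take 41 from A
Take 52 from B
Take 59 from B

Merged: [5, 6, 22, 28, 41, 52, 59, 62, 64]


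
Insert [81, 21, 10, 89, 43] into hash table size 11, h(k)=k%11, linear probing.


Insert 81: h=4 -> slot 4
Insert 21: h=10 -> slot 10
Insert 10: h=10, 1 probes -> slot 0
Insert 89: h=1 -> slot 1
Insert 43: h=10, 3 probes -> slot 2

Table: [10, 89, 43, None, 81, None, None, None, None, None, 21]


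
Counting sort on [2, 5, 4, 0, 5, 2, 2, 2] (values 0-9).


Input: [2, 5, 4, 0, 5, 2, 2, 2]
Counts: [1, 0, 4, 0, 1, 2, 0, 0, 0, 0]

Sorted: [0, 2, 2, 2, 2, 4, 5, 5]


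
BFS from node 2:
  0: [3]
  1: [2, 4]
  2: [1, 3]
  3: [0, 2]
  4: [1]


Visit 2, enqueue [1, 3]
Visit 1, enqueue [4]
Visit 3, enqueue [0]
Visit 4, enqueue []
Visit 0, enqueue []

BFS order: [2, 1, 3, 4, 0]


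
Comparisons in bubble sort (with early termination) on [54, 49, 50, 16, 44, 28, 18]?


Algorithm: bubble sort (with early termination)
Input: [54, 49, 50, 16, 44, 28, 18]
Sorted: [16, 18, 28, 44, 49, 50, 54]

21


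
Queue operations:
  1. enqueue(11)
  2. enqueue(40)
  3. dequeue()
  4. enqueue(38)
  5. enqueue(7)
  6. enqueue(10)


enqueue(11) -> [11]
enqueue(40) -> [11, 40]
dequeue()->11, [40]
enqueue(38) -> [40, 38]
enqueue(7) -> [40, 38, 7]
enqueue(10) -> [40, 38, 7, 10]

Final queue: [40, 38, 7, 10]


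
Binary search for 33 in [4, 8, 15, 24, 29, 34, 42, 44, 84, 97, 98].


Step 1: lo=0, hi=10, mid=5, val=34
Step 2: lo=0, hi=4, mid=2, val=15
Step 3: lo=3, hi=4, mid=3, val=24
Step 4: lo=4, hi=4, mid=4, val=29

Not found


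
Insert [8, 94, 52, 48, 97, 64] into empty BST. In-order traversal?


Insert 8: root
Insert 94: R from 8
Insert 52: R from 8 -> L from 94
Insert 48: R from 8 -> L from 94 -> L from 52
Insert 97: R from 8 -> R from 94
Insert 64: R from 8 -> L from 94 -> R from 52

In-order: [8, 48, 52, 64, 94, 97]


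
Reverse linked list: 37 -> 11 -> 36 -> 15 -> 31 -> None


Step 1: curr=37, set curr.next=prev(None) | reversed so far: 37
Step 2: curr=11, set curr.next=prev(37) | reversed so far: 11 -> 37
Step 3: curr=36, set curr.next=prev(11) | reversed so far: 36 -> 11 -> 37
Step 4: curr=15, set curr.next=prev(36) | reversed so far: 15 -> 36 -> 11 -> 37
Step 5: curr=31, set curr.next=prev(15) | reversed so far: 31 -> 15 -> 36 -> 11 -> 37

31 -> 15 -> 36 -> 11 -> 37 -> None


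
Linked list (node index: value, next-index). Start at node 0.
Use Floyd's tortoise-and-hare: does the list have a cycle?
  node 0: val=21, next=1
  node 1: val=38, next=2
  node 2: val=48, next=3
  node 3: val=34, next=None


Floyd's tortoise (slow, +1) and hare (fast, +2):
  init: slow=0, fast=0
  step 1: slow=1, fast=2
  step 2: fast 2->3->None, no cycle

Cycle: no


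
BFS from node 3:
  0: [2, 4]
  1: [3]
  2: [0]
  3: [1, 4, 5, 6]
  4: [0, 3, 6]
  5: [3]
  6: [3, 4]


Visit 3, enqueue [1, 4, 5, 6]
Visit 1, enqueue []
Visit 4, enqueue [0]
Visit 5, enqueue []
Visit 6, enqueue []
Visit 0, enqueue [2]
Visit 2, enqueue []

BFS order: [3, 1, 4, 5, 6, 0, 2]


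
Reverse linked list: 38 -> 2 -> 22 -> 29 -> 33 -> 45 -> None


Step 1: curr=38, set curr.next=prev(None) | reversed so far: 38
Step 2: curr=2, set curr.next=prev(38) | reversed so far: 2 -> 38
Step 3: curr=22, set curr.next=prev(2) | reversed so far: 22 -> 2 -> 38
Step 4: curr=29, set curr.next=prev(22) | reversed so far: 29 -> 22 -> 2 -> 38
Step 5: curr=33, set curr.next=prev(29) | reversed so far: 33 -> 29 -> 22 -> 2 -> 38
Step 6: curr=45, set curr.next=prev(33) | reversed so far: 45 -> 33 -> 29 -> 22 -> 2 -> 38

45 -> 33 -> 29 -> 22 -> 2 -> 38 -> None


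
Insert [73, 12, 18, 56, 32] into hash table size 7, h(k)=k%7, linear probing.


Insert 73: h=3 -> slot 3
Insert 12: h=5 -> slot 5
Insert 18: h=4 -> slot 4
Insert 56: h=0 -> slot 0
Insert 32: h=4, 2 probes -> slot 6

Table: [56, None, None, 73, 18, 12, 32]


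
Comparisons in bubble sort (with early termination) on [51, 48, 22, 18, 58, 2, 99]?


Algorithm: bubble sort (with early termination)
Input: [51, 48, 22, 18, 58, 2, 99]
Sorted: [2, 18, 22, 48, 51, 58, 99]

21


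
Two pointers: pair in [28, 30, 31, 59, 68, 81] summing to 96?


lo=0(28)+hi=5(81)=109
lo=0(28)+hi=4(68)=96

Yes: 28+68=96


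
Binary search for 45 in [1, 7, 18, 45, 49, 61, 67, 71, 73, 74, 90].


Step 1: lo=0, hi=10, mid=5, val=61
Step 2: lo=0, hi=4, mid=2, val=18
Step 3: lo=3, hi=4, mid=3, val=45

Found at index 3


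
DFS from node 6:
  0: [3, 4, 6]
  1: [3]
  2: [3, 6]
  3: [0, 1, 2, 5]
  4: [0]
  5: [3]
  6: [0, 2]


Visit 6, push [2, 0]
Visit 0, push [4, 3]
Visit 3, push [5, 2, 1]
Visit 1, push []
Visit 2, push []
Visit 5, push []
Visit 4, push []

DFS order: [6, 0, 3, 1, 2, 5, 4]


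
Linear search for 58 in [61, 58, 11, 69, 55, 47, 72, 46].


i=0: 61!=58
i=1: 58==58 found!

Found at 1, 2 comps


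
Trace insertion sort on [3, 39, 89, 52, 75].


Initial: [3, 39, 89, 52, 75]
Insert 39: [3, 39, 89, 52, 75]
Insert 89: [3, 39, 89, 52, 75]
Insert 52: [3, 39, 52, 89, 75]
Insert 75: [3, 39, 52, 75, 89]

Sorted: [3, 39, 52, 75, 89]


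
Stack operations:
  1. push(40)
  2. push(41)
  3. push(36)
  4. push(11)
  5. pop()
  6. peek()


push(40) -> [40]
push(41) -> [40, 41]
push(36) -> [40, 41, 36]
push(11) -> [40, 41, 36, 11]
pop()->11, [40, 41, 36]
peek()->36

Final stack: [40, 41, 36]


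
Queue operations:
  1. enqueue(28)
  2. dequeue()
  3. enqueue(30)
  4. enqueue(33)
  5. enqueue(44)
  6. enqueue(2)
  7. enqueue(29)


enqueue(28) -> [28]
dequeue()->28, []
enqueue(30) -> [30]
enqueue(33) -> [30, 33]
enqueue(44) -> [30, 33, 44]
enqueue(2) -> [30, 33, 44, 2]
enqueue(29) -> [30, 33, 44, 2, 29]

Final queue: [30, 33, 44, 2, 29]


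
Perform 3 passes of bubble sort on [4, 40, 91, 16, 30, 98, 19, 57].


Initial: [4, 40, 91, 16, 30, 98, 19, 57]
Pass 1: [4, 40, 16, 30, 91, 19, 57, 98] (4 swaps)
Pass 2: [4, 16, 30, 40, 19, 57, 91, 98] (4 swaps)
Pass 3: [4, 16, 30, 19, 40, 57, 91, 98] (1 swaps)

After 3 passes: [4, 16, 30, 19, 40, 57, 91, 98]


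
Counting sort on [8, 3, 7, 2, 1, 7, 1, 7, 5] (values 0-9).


Input: [8, 3, 7, 2, 1, 7, 1, 7, 5]
Counts: [0, 2, 1, 1, 0, 1, 0, 3, 1, 0]

Sorted: [1, 1, 2, 3, 5, 7, 7, 7, 8]


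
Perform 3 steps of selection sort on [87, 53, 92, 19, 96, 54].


Initial: [87, 53, 92, 19, 96, 54]
Step 1: min=19 at 3
  Swap: [19, 53, 92, 87, 96, 54]
Step 2: min=53 at 1
  Swap: [19, 53, 92, 87, 96, 54]
Step 3: min=54 at 5
  Swap: [19, 53, 54, 87, 96, 92]

After 3 steps: [19, 53, 54, 87, 96, 92]


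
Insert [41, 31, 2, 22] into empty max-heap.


Insert 41: [41]
Insert 31: [41, 31]
Insert 2: [41, 31, 2]
Insert 22: [41, 31, 2, 22]

Final heap: [41, 31, 2, 22]


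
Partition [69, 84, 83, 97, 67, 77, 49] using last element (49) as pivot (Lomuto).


Pivot: 49
Place pivot at 0: [49, 84, 83, 97, 67, 77, 69]

Partitioned: [49, 84, 83, 97, 67, 77, 69]


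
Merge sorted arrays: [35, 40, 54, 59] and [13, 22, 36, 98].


Take 13 from B
Take 22 from B
Take 35 from A
Take 36 from B
Take 40 from A
Take 54 from A
Take 59 from A

Merged: [13, 22, 35, 36, 40, 54, 59, 98]


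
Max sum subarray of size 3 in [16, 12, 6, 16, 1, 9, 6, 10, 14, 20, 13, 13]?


[0:3]: 34
[1:4]: 34
[2:5]: 23
[3:6]: 26
[4:7]: 16
[5:8]: 25
[6:9]: 30
[7:10]: 44
[8:11]: 47
[9:12]: 46

Max: 47 at [8:11]


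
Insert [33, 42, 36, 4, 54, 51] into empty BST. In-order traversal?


Insert 33: root
Insert 42: R from 33
Insert 36: R from 33 -> L from 42
Insert 4: L from 33
Insert 54: R from 33 -> R from 42
Insert 51: R from 33 -> R from 42 -> L from 54

In-order: [4, 33, 36, 42, 51, 54]


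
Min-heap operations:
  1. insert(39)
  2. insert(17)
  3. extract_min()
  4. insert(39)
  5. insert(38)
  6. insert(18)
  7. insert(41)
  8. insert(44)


insert(39) -> [39]
insert(17) -> [17, 39]
extract_min()->17, [39]
insert(39) -> [39, 39]
insert(38) -> [38, 39, 39]
insert(18) -> [18, 38, 39, 39]
insert(41) -> [18, 38, 39, 39, 41]
insert(44) -> [18, 38, 39, 39, 41, 44]

Final heap: [18, 38, 39, 39, 41, 44]


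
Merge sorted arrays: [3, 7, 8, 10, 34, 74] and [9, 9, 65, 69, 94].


Take 3 from A
Take 7 from A
Take 8 from A
Take 9 from B
Take 9 from B
Take 10 from A
Take 34 from A
Take 65 from B
Take 69 from B
Take 74 from A

Merged: [3, 7, 8, 9, 9, 10, 34, 65, 69, 74, 94]


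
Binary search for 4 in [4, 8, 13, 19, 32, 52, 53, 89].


Step 1: lo=0, hi=7, mid=3, val=19
Step 2: lo=0, hi=2, mid=1, val=8
Step 3: lo=0, hi=0, mid=0, val=4

Found at index 0


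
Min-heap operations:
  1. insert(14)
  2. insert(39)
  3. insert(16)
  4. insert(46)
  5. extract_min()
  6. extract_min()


insert(14) -> [14]
insert(39) -> [14, 39]
insert(16) -> [14, 39, 16]
insert(46) -> [14, 39, 16, 46]
extract_min()->14, [16, 39, 46]
extract_min()->16, [39, 46]

Final heap: [39, 46]


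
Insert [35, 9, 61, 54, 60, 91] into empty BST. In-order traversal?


Insert 35: root
Insert 9: L from 35
Insert 61: R from 35
Insert 54: R from 35 -> L from 61
Insert 60: R from 35 -> L from 61 -> R from 54
Insert 91: R from 35 -> R from 61

In-order: [9, 35, 54, 60, 61, 91]


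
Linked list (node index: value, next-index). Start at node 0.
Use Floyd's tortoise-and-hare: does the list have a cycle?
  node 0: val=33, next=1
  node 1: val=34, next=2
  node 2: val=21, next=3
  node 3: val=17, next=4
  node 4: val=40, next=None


Floyd's tortoise (slow, +1) and hare (fast, +2):
  init: slow=0, fast=0
  step 1: slow=1, fast=2
  step 2: slow=2, fast=4
  step 3: fast -> None, no cycle

Cycle: no


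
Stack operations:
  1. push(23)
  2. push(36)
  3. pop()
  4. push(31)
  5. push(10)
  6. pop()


push(23) -> [23]
push(36) -> [23, 36]
pop()->36, [23]
push(31) -> [23, 31]
push(10) -> [23, 31, 10]
pop()->10, [23, 31]

Final stack: [23, 31]


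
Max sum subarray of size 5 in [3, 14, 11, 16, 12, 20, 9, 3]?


[0:5]: 56
[1:6]: 73
[2:7]: 68
[3:8]: 60

Max: 73 at [1:6]


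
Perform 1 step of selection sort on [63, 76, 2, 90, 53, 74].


Initial: [63, 76, 2, 90, 53, 74]
Step 1: min=2 at 2
  Swap: [2, 76, 63, 90, 53, 74]

After 1 step: [2, 76, 63, 90, 53, 74]


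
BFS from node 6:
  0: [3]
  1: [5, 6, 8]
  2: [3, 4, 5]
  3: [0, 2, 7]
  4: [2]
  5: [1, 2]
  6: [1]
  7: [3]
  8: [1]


Visit 6, enqueue [1]
Visit 1, enqueue [5, 8]
Visit 5, enqueue [2]
Visit 8, enqueue []
Visit 2, enqueue [3, 4]
Visit 3, enqueue [0, 7]
Visit 4, enqueue []
Visit 0, enqueue []
Visit 7, enqueue []

BFS order: [6, 1, 5, 8, 2, 3, 4, 0, 7]


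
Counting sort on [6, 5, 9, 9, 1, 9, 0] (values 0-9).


Input: [6, 5, 9, 9, 1, 9, 0]
Counts: [1, 1, 0, 0, 0, 1, 1, 0, 0, 3]

Sorted: [0, 1, 5, 6, 9, 9, 9]


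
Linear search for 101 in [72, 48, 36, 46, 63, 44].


i=0: 72!=101
i=1: 48!=101
i=2: 36!=101
i=3: 46!=101
i=4: 63!=101
i=5: 44!=101

Not found, 6 comps


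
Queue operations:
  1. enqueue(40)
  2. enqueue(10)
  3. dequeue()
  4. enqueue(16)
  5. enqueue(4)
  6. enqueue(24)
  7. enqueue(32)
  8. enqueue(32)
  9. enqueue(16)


enqueue(40) -> [40]
enqueue(10) -> [40, 10]
dequeue()->40, [10]
enqueue(16) -> [10, 16]
enqueue(4) -> [10, 16, 4]
enqueue(24) -> [10, 16, 4, 24]
enqueue(32) -> [10, 16, 4, 24, 32]
enqueue(32) -> [10, 16, 4, 24, 32, 32]
enqueue(16) -> [10, 16, 4, 24, 32, 32, 16]

Final queue: [10, 16, 4, 24, 32, 32, 16]


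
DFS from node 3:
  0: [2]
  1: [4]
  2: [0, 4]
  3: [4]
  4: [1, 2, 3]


Visit 3, push [4]
Visit 4, push [2, 1]
Visit 1, push []
Visit 2, push [0]
Visit 0, push []

DFS order: [3, 4, 1, 2, 0]


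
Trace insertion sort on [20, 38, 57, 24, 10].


Initial: [20, 38, 57, 24, 10]
Insert 38: [20, 38, 57, 24, 10]
Insert 57: [20, 38, 57, 24, 10]
Insert 24: [20, 24, 38, 57, 10]
Insert 10: [10, 20, 24, 38, 57]

Sorted: [10, 20, 24, 38, 57]


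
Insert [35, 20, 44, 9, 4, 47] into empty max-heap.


Insert 35: [35]
Insert 20: [35, 20]
Insert 44: [44, 20, 35]
Insert 9: [44, 20, 35, 9]
Insert 4: [44, 20, 35, 9, 4]
Insert 47: [47, 20, 44, 9, 4, 35]

Final heap: [47, 20, 44, 9, 4, 35]


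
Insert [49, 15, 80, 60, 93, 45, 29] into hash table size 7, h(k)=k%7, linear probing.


Insert 49: h=0 -> slot 0
Insert 15: h=1 -> slot 1
Insert 80: h=3 -> slot 3
Insert 60: h=4 -> slot 4
Insert 93: h=2 -> slot 2
Insert 45: h=3, 2 probes -> slot 5
Insert 29: h=1, 5 probes -> slot 6

Table: [49, 15, 93, 80, 60, 45, 29]


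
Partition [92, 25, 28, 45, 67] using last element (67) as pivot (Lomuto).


Pivot: 67
  25 <= 67: swap -> [25, 92, 28, 45, 67]
  28 <= 67: swap -> [25, 28, 92, 45, 67]
  45 <= 67: swap -> [25, 28, 45, 92, 67]
Place pivot at 3: [25, 28, 45, 67, 92]

Partitioned: [25, 28, 45, 67, 92]


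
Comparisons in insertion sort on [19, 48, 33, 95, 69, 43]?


Algorithm: insertion sort
Input: [19, 48, 33, 95, 69, 43]
Sorted: [19, 33, 43, 48, 69, 95]

10


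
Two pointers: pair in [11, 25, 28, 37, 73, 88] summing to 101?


lo=0(11)+hi=5(88)=99
lo=1(25)+hi=5(88)=113
lo=1(25)+hi=4(73)=98
lo=2(28)+hi=4(73)=101

Yes: 28+73=101


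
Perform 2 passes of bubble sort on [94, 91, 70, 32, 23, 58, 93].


Initial: [94, 91, 70, 32, 23, 58, 93]
Pass 1: [91, 70, 32, 23, 58, 93, 94] (6 swaps)
Pass 2: [70, 32, 23, 58, 91, 93, 94] (4 swaps)

After 2 passes: [70, 32, 23, 58, 91, 93, 94]


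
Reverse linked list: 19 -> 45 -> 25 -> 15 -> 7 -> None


Step 1: curr=19, set curr.next=prev(None) | reversed so far: 19
Step 2: curr=45, set curr.next=prev(19) | reversed so far: 45 -> 19
Step 3: curr=25, set curr.next=prev(45) | reversed so far: 25 -> 45 -> 19
Step 4: curr=15, set curr.next=prev(25) | reversed so far: 15 -> 25 -> 45 -> 19
Step 5: curr=7, set curr.next=prev(15) | reversed so far: 7 -> 15 -> 25 -> 45 -> 19

7 -> 15 -> 25 -> 45 -> 19 -> None


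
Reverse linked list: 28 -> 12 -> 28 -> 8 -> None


Step 1: curr=28, set curr.next=prev(None) | reversed so far: 28
Step 2: curr=12, set curr.next=prev(28) | reversed so far: 12 -> 28
Step 3: curr=28, set curr.next=prev(12) | reversed so far: 28 -> 12 -> 28
Step 4: curr=8, set curr.next=prev(28) | reversed so far: 8 -> 28 -> 12 -> 28

8 -> 28 -> 12 -> 28 -> None


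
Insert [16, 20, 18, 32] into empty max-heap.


Insert 16: [16]
Insert 20: [20, 16]
Insert 18: [20, 16, 18]
Insert 32: [32, 20, 18, 16]

Final heap: [32, 20, 18, 16]


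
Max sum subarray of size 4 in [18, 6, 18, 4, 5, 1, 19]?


[0:4]: 46
[1:5]: 33
[2:6]: 28
[3:7]: 29

Max: 46 at [0:4]


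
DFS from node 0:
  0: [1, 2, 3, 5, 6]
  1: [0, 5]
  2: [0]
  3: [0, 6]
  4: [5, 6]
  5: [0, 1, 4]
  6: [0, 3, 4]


Visit 0, push [6, 5, 3, 2, 1]
Visit 1, push [5]
Visit 5, push [4]
Visit 4, push [6]
Visit 6, push [3]
Visit 3, push []
Visit 2, push []

DFS order: [0, 1, 5, 4, 6, 3, 2]


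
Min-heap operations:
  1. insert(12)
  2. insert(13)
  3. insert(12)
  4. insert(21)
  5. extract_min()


insert(12) -> [12]
insert(13) -> [12, 13]
insert(12) -> [12, 13, 12]
insert(21) -> [12, 13, 12, 21]
extract_min()->12, [12, 13, 21]

Final heap: [12, 13, 21]


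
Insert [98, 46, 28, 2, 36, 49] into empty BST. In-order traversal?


Insert 98: root
Insert 46: L from 98
Insert 28: L from 98 -> L from 46
Insert 2: L from 98 -> L from 46 -> L from 28
Insert 36: L from 98 -> L from 46 -> R from 28
Insert 49: L from 98 -> R from 46

In-order: [2, 28, 36, 46, 49, 98]


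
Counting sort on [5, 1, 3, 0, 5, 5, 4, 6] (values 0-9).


Input: [5, 1, 3, 0, 5, 5, 4, 6]
Counts: [1, 1, 0, 1, 1, 3, 1, 0, 0, 0]

Sorted: [0, 1, 3, 4, 5, 5, 5, 6]


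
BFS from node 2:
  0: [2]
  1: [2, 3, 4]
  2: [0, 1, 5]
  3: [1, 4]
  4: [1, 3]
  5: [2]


Visit 2, enqueue [0, 1, 5]
Visit 0, enqueue []
Visit 1, enqueue [3, 4]
Visit 5, enqueue []
Visit 3, enqueue []
Visit 4, enqueue []

BFS order: [2, 0, 1, 5, 3, 4]


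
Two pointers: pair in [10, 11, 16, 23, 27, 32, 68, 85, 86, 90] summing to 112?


lo=0(10)+hi=9(90)=100
lo=1(11)+hi=9(90)=101
lo=2(16)+hi=9(90)=106
lo=3(23)+hi=9(90)=113
lo=3(23)+hi=8(86)=109
lo=4(27)+hi=8(86)=113
lo=4(27)+hi=7(85)=112

Yes: 27+85=112


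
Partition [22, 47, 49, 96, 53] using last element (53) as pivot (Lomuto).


Pivot: 53
  22 <= 53: advance i (no swap)
  47 <= 53: advance i (no swap)
  49 <= 53: advance i (no swap)
Place pivot at 3: [22, 47, 49, 53, 96]

Partitioned: [22, 47, 49, 53, 96]


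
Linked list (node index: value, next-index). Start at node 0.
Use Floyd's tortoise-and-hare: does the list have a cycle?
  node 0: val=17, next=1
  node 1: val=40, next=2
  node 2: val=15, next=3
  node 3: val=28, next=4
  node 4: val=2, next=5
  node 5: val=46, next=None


Floyd's tortoise (slow, +1) and hare (fast, +2):
  init: slow=0, fast=0
  step 1: slow=1, fast=2
  step 2: slow=2, fast=4
  step 3: fast 4->5->None, no cycle

Cycle: no


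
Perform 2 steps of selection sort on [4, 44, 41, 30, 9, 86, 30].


Initial: [4, 44, 41, 30, 9, 86, 30]
Step 1: min=4 at 0
  Swap: [4, 44, 41, 30, 9, 86, 30]
Step 2: min=9 at 4
  Swap: [4, 9, 41, 30, 44, 86, 30]

After 2 steps: [4, 9, 41, 30, 44, 86, 30]


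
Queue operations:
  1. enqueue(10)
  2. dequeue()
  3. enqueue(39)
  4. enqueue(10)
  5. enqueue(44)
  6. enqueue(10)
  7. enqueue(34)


enqueue(10) -> [10]
dequeue()->10, []
enqueue(39) -> [39]
enqueue(10) -> [39, 10]
enqueue(44) -> [39, 10, 44]
enqueue(10) -> [39, 10, 44, 10]
enqueue(34) -> [39, 10, 44, 10, 34]

Final queue: [39, 10, 44, 10, 34]


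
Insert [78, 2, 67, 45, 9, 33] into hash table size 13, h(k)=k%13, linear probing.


Insert 78: h=0 -> slot 0
Insert 2: h=2 -> slot 2
Insert 67: h=2, 1 probes -> slot 3
Insert 45: h=6 -> slot 6
Insert 9: h=9 -> slot 9
Insert 33: h=7 -> slot 7

Table: [78, None, 2, 67, None, None, 45, 33, None, 9, None, None, None]


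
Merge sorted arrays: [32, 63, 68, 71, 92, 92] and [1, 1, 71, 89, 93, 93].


Take 1 from B
Take 1 from B
Take 32 from A
Take 63 from A
Take 68 from A
Take 71 from A
Take 71 from B
Take 89 from B
Take 92 from A
Take 92 from A

Merged: [1, 1, 32, 63, 68, 71, 71, 89, 92, 92, 93, 93]


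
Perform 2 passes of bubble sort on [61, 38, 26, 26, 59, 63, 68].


Initial: [61, 38, 26, 26, 59, 63, 68]
Pass 1: [38, 26, 26, 59, 61, 63, 68] (4 swaps)
Pass 2: [26, 26, 38, 59, 61, 63, 68] (2 swaps)

After 2 passes: [26, 26, 38, 59, 61, 63, 68]


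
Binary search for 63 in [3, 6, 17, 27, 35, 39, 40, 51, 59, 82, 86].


Step 1: lo=0, hi=10, mid=5, val=39
Step 2: lo=6, hi=10, mid=8, val=59
Step 3: lo=9, hi=10, mid=9, val=82

Not found


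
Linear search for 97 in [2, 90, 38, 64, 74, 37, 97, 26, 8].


i=0: 2!=97
i=1: 90!=97
i=2: 38!=97
i=3: 64!=97
i=4: 74!=97
i=5: 37!=97
i=6: 97==97 found!

Found at 6, 7 comps


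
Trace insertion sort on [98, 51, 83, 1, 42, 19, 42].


Initial: [98, 51, 83, 1, 42, 19, 42]
Insert 51: [51, 98, 83, 1, 42, 19, 42]
Insert 83: [51, 83, 98, 1, 42, 19, 42]
Insert 1: [1, 51, 83, 98, 42, 19, 42]
Insert 42: [1, 42, 51, 83, 98, 19, 42]
Insert 19: [1, 19, 42, 51, 83, 98, 42]
Insert 42: [1, 19, 42, 42, 51, 83, 98]

Sorted: [1, 19, 42, 42, 51, 83, 98]


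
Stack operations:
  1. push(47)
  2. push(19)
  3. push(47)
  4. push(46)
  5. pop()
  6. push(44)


push(47) -> [47]
push(19) -> [47, 19]
push(47) -> [47, 19, 47]
push(46) -> [47, 19, 47, 46]
pop()->46, [47, 19, 47]
push(44) -> [47, 19, 47, 44]

Final stack: [47, 19, 47, 44]


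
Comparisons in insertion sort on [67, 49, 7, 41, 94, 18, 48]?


Algorithm: insertion sort
Input: [67, 49, 7, 41, 94, 18, 48]
Sorted: [7, 18, 41, 48, 49, 67, 94]

16


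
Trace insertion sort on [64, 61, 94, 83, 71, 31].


Initial: [64, 61, 94, 83, 71, 31]
Insert 61: [61, 64, 94, 83, 71, 31]
Insert 94: [61, 64, 94, 83, 71, 31]
Insert 83: [61, 64, 83, 94, 71, 31]
Insert 71: [61, 64, 71, 83, 94, 31]
Insert 31: [31, 61, 64, 71, 83, 94]

Sorted: [31, 61, 64, 71, 83, 94]


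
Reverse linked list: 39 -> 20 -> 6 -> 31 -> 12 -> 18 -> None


Step 1: curr=39, set curr.next=prev(None) | reversed so far: 39
Step 2: curr=20, set curr.next=prev(39) | reversed so far: 20 -> 39
Step 3: curr=6, set curr.next=prev(20) | reversed so far: 6 -> 20 -> 39
Step 4: curr=31, set curr.next=prev(6) | reversed so far: 31 -> 6 -> 20 -> 39
Step 5: curr=12, set curr.next=prev(31) | reversed so far: 12 -> 31 -> 6 -> 20 -> 39
Step 6: curr=18, set curr.next=prev(12) | reversed so far: 18 -> 12 -> 31 -> 6 -> 20 -> 39

18 -> 12 -> 31 -> 6 -> 20 -> 39 -> None


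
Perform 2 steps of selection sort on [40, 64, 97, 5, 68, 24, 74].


Initial: [40, 64, 97, 5, 68, 24, 74]
Step 1: min=5 at 3
  Swap: [5, 64, 97, 40, 68, 24, 74]
Step 2: min=24 at 5
  Swap: [5, 24, 97, 40, 68, 64, 74]

After 2 steps: [5, 24, 97, 40, 68, 64, 74]


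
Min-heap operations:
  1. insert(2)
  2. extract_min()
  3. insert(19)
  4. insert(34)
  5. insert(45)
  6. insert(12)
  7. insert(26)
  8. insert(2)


insert(2) -> [2]
extract_min()->2, []
insert(19) -> [19]
insert(34) -> [19, 34]
insert(45) -> [19, 34, 45]
insert(12) -> [12, 19, 45, 34]
insert(26) -> [12, 19, 45, 34, 26]
insert(2) -> [2, 19, 12, 34, 26, 45]

Final heap: [2, 19, 12, 34, 26, 45]


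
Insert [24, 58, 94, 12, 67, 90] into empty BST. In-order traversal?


Insert 24: root
Insert 58: R from 24
Insert 94: R from 24 -> R from 58
Insert 12: L from 24
Insert 67: R from 24 -> R from 58 -> L from 94
Insert 90: R from 24 -> R from 58 -> L from 94 -> R from 67

In-order: [12, 24, 58, 67, 90, 94]


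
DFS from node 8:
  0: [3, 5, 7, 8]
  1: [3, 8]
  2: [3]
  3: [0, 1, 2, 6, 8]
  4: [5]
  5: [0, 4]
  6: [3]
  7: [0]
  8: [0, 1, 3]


Visit 8, push [3, 1, 0]
Visit 0, push [7, 5, 3]
Visit 3, push [6, 2, 1]
Visit 1, push []
Visit 2, push []
Visit 6, push []
Visit 5, push [4]
Visit 4, push []
Visit 7, push []

DFS order: [8, 0, 3, 1, 2, 6, 5, 4, 7]
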